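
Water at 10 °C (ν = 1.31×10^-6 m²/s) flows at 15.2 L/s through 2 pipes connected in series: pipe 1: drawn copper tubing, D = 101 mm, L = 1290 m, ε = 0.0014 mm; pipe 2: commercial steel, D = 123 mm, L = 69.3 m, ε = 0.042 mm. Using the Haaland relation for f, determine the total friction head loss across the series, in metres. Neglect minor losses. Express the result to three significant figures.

Pipe 1: V = 1.897 m/s, Re = 1.46×10^5, ε/D = 1.39×10^-5, f = 0.01656, h_1 = f(L/D)V²/2g = 38.79 m
Pipe 2: V = 1.279 m/s, Re = 1.20×10^5, ε/D = 3.41×10^-4, f = 0.01889, h_2 = f(L/D)V²/2g = 0.8875 m
Series → Q common, losses add: H = Σh = 39.68 m

H ≈ 39.7 m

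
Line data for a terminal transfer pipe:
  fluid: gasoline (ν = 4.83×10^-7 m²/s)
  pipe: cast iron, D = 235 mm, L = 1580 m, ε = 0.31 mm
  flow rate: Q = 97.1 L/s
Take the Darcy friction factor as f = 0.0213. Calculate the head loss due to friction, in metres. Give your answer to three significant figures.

h_f ≈ 36.6 m

V = 4Q/(πD²) = 4·0.0971/(π·0.235²) = 2.239 m/s
h_f = f(L/D)V²/(2g) = 0.02130·(1580/0.235)·2.239²/(2·9.81) = 36.58 m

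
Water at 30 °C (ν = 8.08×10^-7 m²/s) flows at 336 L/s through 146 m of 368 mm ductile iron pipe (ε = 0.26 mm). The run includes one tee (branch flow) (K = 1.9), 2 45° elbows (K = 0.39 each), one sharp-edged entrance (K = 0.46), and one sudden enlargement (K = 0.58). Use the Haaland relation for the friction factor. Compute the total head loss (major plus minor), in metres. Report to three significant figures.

V = 4Q/(πD²) = 3.159 m/s; V²/2g = 0.5086 m
Re = 1.44×10^6, ε/D = 7.07×10^-4 → f = 0.01835 (Haaland)
Major: h_f = f(L/D)·V²/2g = 0.01835·396.7·0.5086 = 3.703 m
Minor: ΣK = 3.72; h_m = ΣK·V²/2g = 1.892 m
Total H_L = 3.703 + 1.892 = 5.595 m

H_L ≈ 5.60 m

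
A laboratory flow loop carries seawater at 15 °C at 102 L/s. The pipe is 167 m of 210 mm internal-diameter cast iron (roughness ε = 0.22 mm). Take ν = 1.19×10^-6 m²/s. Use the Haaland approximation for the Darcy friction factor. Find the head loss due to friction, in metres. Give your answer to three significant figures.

h_f ≈ 7.17 m

V = 4Q/(πD²) = 4·0.102/(π·0.210²) = 2.945 m/s
Re = VD/ν = 2.945·0.210/1.19×10^-6 = 5.20×10^5 → turbulent
ε/D = 0.22/210 = 0.00105
Haaland: f = 0.02039
h_f = f(L/D)V²/(2g) = 0.02039·(167/0.210)·2.945²/(2·9.81) = 7.166 m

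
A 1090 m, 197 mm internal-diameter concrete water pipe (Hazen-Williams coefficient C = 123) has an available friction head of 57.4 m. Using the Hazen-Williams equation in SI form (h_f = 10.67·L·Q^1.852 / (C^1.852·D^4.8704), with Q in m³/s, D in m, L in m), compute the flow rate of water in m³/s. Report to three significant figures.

Q ≈ 0.0975 m³/s

Rearranging: Q = [h_f·C^1.852·D^4.8704 / (10.67·L)]^(1/1.852)
Q = [57.4·123^1.852·0.197^4.8704 / (10.67·1090)]^0.540 = 0.09749 m³/s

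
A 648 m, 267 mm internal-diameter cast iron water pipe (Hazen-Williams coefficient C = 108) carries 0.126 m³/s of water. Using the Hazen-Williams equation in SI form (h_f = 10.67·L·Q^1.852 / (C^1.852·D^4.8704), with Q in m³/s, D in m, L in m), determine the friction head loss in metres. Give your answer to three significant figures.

h_f ≈ 15.9 m

h_f = 10.67·648·0.126^1.852 / (108^1.852·0.267^4.8704) = 15.88 m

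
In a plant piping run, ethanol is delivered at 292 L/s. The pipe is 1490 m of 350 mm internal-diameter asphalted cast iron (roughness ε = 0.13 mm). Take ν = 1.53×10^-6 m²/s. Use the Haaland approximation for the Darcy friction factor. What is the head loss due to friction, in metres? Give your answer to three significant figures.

V = 4Q/(πD²) = 4·0.292/(π·0.350²) = 3.035 m/s
Re = VD/ν = 3.035·0.350/1.53×10^-6 = 6.94×10^5 → turbulent
ε/D = 0.13/350 = 3.71×10^-4
Haaland: f = 0.01644
h_f = f(L/D)V²/(2g) = 0.01644·(1490/0.350)·3.035²/(2·9.81) = 32.85 m

h_f ≈ 32.8 m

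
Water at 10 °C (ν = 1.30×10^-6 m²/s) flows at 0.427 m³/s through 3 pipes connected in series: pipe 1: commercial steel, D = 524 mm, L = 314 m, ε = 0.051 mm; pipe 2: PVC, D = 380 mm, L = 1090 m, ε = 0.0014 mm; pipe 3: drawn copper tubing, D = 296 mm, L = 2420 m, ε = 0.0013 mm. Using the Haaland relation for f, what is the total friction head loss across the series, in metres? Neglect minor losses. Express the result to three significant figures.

Pipe 1: V = 1.980 m/s, Re = 7.98×10^5, ε/D = 9.73×10^-5, f = 0.01355, h_1 = f(L/D)V²/2g = 1.623 m
Pipe 2: V = 3.765 m/s, Re = 1.10×10^6, ε/D = 3.68×10^-6, f = 0.01147, h_2 = f(L/D)V²/2g = 23.77 m
Pipe 3: V = 6.205 m/s, Re = 1.41×10^6, ε/D = 4.39×10^-6, f = 0.01104, h_3 = f(L/D)V²/2g = 177.1 m
Series → Q common, losses add: H = Σh = 202.5 m

H ≈ 202 m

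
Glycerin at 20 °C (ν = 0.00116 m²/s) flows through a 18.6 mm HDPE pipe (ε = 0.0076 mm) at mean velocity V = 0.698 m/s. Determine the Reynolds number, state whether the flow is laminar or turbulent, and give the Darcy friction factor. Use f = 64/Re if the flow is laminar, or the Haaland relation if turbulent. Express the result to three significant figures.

Re ≈ 11.2; laminar; f = 64/Re ≈ 5.72

Re = VD/ν = 0.6980·0.0186/0.00116 = 11.2
Re < 2300 → laminar → f = 64/Re = 5.718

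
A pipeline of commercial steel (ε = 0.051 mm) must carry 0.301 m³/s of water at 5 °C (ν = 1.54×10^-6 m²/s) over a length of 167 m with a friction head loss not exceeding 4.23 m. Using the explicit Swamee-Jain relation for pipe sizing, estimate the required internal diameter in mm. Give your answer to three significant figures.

Swamee-Jain (Type III): D = 0.66·[ε^1.25·(LQ²/(gh_f))^4.75 + ν·Q^9.4·(L/(gh_f))^5.2]^0.04
LQ²/(gh_f) = 0.3646; L/(gh_f) = 4.024
Term 1 = ε^1.25·(…)^4.75 = 3.57×10^-8; Term 2 = ν·Q^9.4·(…)^5.2 = 2.69×10^-8
D = 0.66·(3.57×10^-8 + 2.69×10^-8)^0.04 = 0.3400 m = 340 mm
Check: V = 3.32 m/s, Re = 7.32×10^5, f = 0.01452, h_f = 4.00 m ≈ 4.23 m ✓

D ≈ 340 mm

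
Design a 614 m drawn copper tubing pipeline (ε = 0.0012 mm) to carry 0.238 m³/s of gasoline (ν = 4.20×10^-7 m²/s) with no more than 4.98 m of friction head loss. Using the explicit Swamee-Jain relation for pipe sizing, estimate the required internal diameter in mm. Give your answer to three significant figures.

Swamee-Jain (Type III): D = 0.66·[ε^1.25·(LQ²/(gh_f))^4.75 + ν·Q^9.4·(L/(gh_f))^5.2]^0.04
LQ²/(gh_f) = 0.7119; L/(gh_f) = 12.57
Term 1 = ε^1.25·(…)^4.75 = 7.91×10^-9; Term 2 = ν·Q^9.4·(…)^5.2 = 3.01×10^-7
D = 0.66·(7.91×10^-9 + 3.01×10^-7)^0.04 = 0.3624 m = 362 mm
Check: V = 2.31 m/s, Re = 1.99×10^6, f = 0.01050, h_f = 4.83 m ≈ 4.98 m ✓

D ≈ 362 mm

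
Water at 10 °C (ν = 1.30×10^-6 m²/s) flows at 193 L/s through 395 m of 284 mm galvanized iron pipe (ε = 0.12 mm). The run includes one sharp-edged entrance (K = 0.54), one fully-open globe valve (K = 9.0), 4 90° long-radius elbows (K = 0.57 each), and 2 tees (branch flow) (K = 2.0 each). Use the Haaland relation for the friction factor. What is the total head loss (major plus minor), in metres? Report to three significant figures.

H_L ≈ 18.6 m

V = 4Q/(πD²) = 3.047 m/s; V²/2g = 0.4731 m
Re = 6.66×10^5, ε/D = 4.23×10^-4 → f = 0.01685 (Haaland)
Major: h_f = f(L/D)·V²/2g = 0.01685·1391·0.4731 = 11.09 m
Minor: ΣK = 15.8; h_m = ΣK·V²/2g = 7.485 m
Total H_L = 11.09 + 7.485 = 18.57 m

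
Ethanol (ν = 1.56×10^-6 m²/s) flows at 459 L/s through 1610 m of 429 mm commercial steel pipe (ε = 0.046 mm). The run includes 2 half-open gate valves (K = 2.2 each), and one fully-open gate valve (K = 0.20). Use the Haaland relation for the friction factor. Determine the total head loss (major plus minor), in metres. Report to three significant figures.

H_L ≈ 28.6 m

V = 4Q/(πD²) = 3.175 m/s; V²/2g = 0.5139 m
Re = 8.73×10^5, ε/D = 1.07×10^-4 → f = 0.01358 (Haaland)
Major: h_f = f(L/D)·V²/2g = 0.01358·3753·0.5139 = 26.19 m
Minor: ΣK = 4.60; h_m = ΣK·V²/2g = 2.364 m
Total H_L = 26.19 + 2.364 = 28.56 m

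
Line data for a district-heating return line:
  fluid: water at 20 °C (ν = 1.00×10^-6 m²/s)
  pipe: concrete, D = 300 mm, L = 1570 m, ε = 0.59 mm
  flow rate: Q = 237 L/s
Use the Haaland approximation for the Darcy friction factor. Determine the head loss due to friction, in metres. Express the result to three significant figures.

V = 4Q/(πD²) = 4·0.237/(π·0.300²) = 3.353 m/s
Re = VD/ν = 3.353·0.300/1.00×10^-6 = 1.01×10^6 → turbulent
ε/D = 0.59/300 = 0.00197
Haaland: f = 0.02353
h_f = f(L/D)V²/(2g) = 0.02353·(1570/0.300)·3.353²/(2·9.81) = 70.55 m

h_f ≈ 70.5 m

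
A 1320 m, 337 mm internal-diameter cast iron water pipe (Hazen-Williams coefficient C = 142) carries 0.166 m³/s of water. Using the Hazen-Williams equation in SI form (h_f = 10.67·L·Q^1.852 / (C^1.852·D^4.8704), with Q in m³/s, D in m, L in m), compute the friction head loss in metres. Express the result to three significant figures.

h_f ≈ 10.4 m

h_f = 10.67·1320·0.166^1.852 / (142^1.852·0.337^4.8704) = 10.45 m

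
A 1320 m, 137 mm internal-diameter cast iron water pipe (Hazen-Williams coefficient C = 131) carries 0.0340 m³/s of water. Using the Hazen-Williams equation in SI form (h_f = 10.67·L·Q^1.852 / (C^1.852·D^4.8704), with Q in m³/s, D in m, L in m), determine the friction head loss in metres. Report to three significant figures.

h_f = 10.67·1320·0.0340^1.852 / (131^1.852·0.137^4.8704) = 51.57 m

h_f ≈ 51.6 m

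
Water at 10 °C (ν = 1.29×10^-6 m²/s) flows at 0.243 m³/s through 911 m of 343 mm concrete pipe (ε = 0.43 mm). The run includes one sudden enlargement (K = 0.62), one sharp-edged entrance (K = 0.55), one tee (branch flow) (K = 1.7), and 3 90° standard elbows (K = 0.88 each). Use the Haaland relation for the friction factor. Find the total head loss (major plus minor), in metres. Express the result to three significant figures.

V = 4Q/(πD²) = 2.630 m/s; V²/2g = 0.3525 m
Re = 6.99×10^5, ε/D = 0.00125 → f = 0.02113 (Haaland)
Major: h_f = f(L/D)·V²/2g = 0.02113·2656·0.3525 = 19.78 m
Minor: ΣK = 5.51; h_m = ΣK·V²/2g = 1.942 m
Total H_L = 19.78 + 1.942 = 21.72 m

H_L ≈ 21.7 m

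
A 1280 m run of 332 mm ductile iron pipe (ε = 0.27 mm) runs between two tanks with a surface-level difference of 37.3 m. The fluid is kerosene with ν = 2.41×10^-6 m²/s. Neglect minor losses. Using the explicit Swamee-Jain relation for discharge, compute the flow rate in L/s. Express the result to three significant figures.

Swamee-Jain (Type II): Q = -0.965·√(gD⁵h_f/L)·ln[ε/(3.7D) + √(3.17ν²L/(gD³h_f))]
√(gD⁵h_f/L) = √(9.81·0.332⁵·37.3/1280) = 0.03396
ε/(3.7D) = 2.20×10^-4; √(3.17ν²L/(gD³h_f)) = 4.20×10^-5
Q = -0.965·0.03396·ln(2.618×10^-4) = 0.2703 m³/s
Check: V = 3.12 m/s, Re = 4.30×10^5, f = 0.01961, h_f = 37.6 m ≈ 37.3 m ✓

Q ≈ 270 L/s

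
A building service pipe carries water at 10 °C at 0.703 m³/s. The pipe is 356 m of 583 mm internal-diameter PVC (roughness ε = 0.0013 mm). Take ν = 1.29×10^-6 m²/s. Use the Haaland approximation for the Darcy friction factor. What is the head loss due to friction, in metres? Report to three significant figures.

h_f ≈ 2.44 m

V = 4Q/(πD²) = 4·0.703/(π·0.583²) = 2.633 m/s
Re = VD/ν = 2.633·0.583/1.29×10^-6 = 1.19×10^6 → turbulent
ε/D = 0.0013/583 = 2.23×10^-6
Haaland: f = 0.01129
h_f = f(L/D)V²/(2g) = 0.01129·(356/0.583)·2.633²/(2·9.81) = 2.438 m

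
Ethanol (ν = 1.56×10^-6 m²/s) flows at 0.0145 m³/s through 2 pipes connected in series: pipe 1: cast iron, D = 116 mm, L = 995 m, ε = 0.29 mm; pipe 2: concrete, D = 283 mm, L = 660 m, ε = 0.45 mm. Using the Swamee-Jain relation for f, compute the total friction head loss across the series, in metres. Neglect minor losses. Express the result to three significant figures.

Pipe 1: V = 1.372 m/s, Re = 1.02×10^5, ε/D = 0.00250, f = 0.02655, h_1 = f(L/D)V²/2g = 21.85 m
Pipe 2: V = 0.2305 m/s, Re = 4.18×10^4, ε/D = 0.00159, f = 0.02632, h_2 = f(L/D)V²/2g = 0.1662 m
Series → Q common, losses add: H = Σh = 22.02 m

H ≈ 22.0 m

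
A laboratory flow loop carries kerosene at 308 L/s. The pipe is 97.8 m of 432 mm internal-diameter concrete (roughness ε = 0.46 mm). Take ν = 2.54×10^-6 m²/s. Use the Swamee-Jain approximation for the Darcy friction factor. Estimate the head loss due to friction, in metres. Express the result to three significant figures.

h_f ≈ 1.06 m

V = 4Q/(πD²) = 4·0.308/(π·0.432²) = 2.101 m/s
Re = VD/ν = 2.101·0.432/2.54×10^-6 = 3.57×10^5 → turbulent
ε/D = 0.46/432 = 0.00106
Swamee-Jain: f = 0.02086
h_f = f(L/D)V²/(2g) = 0.02086·(97.8/0.432)·2.101²/(2·9.81) = 1.063 m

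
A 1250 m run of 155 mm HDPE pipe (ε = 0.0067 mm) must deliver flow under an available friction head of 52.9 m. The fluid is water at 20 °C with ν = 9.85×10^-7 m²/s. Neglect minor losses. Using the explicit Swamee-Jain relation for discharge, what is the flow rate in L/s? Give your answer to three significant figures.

Q ≈ 57.5 L/s

Swamee-Jain (Type II): Q = -0.965·√(gD⁵h_f/L)·ln[ε/(3.7D) + √(3.17ν²L/(gD³h_f))]
√(gD⁵h_f/L) = √(9.81·0.155⁵·52.9/1250) = 0.006094
ε/(3.7D) = 1.17×10^-5; √(3.17ν²L/(gD³h_f)) = 4.46×10^-5
Q = -0.965·0.006094·ln(5.629×10^-5) = 0.05755 m³/s
Check: V = 3.05 m/s, Re = 4.80×10^5, f = 0.01383, h_f = 52.9 m ≈ 52.9 m ✓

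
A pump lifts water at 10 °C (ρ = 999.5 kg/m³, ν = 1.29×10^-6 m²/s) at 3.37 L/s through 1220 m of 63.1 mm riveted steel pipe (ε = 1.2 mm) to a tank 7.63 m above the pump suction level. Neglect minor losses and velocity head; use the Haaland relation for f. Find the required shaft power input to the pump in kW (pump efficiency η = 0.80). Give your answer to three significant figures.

P_shaft ≈ 2.61 kW

V = 4Q/(πD²) = 1.078 m/s; Re = 5.27×10^4; ε/D = 0.0190; f = 0.04854
h_f = f(L/D)V²/2g = 55.55 m
Total head H = z + h_f = 7.63 + 55.55 = 63.18 m
P_hyd = ρgQH = 999.5·9.81·0.00337·63.18 = 2.088 kW
P_shaft = P_hyd/η = 2.088/0.80 = 2.610 kW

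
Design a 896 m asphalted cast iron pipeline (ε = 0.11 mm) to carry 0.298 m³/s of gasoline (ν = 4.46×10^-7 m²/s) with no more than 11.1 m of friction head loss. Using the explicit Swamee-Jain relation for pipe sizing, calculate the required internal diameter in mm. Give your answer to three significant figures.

Swamee-Jain (Type III): D = 0.66·[ε^1.25·(LQ²/(gh_f))^4.75 + ν·Q^9.4·(L/(gh_f))^5.2]^0.04
LQ²/(gh_f) = 0.7307; L/(gh_f) = 8.228
Term 1 = ε^1.25·(…)^4.75 = 2.54×10^-6; Term 2 = ν·Q^9.4·(…)^5.2 = 2.93×10^-7
D = 0.66·(2.54×10^-6 + 2.93×10^-7)^0.04 = 0.3959 m = 396 mm
Check: V = 2.42 m/s, Re = 2.15×10^6, f = 0.01515, h_f = 10.2 m ≈ 11.1 m ✓

D ≈ 396 mm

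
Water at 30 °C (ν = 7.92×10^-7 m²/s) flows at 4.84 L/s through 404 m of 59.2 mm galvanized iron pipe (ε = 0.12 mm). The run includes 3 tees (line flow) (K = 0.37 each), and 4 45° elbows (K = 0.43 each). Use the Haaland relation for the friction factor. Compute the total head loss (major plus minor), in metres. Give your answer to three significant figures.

V = 4Q/(πD²) = 1.758 m/s; V²/2g = 0.1576 m
Re = 1.31×10^5, ε/D = 0.00203 → f = 0.02471 (Haaland)
Major: h_f = f(L/D)·V²/2g = 0.02471·6824·0.1576 = 26.58 m
Minor: ΣK = 2.83; h_m = ΣK·V²/2g = 0.4460 m
Total H_L = 26.58 + 0.4460 = 27.02 m

H_L ≈ 27.0 m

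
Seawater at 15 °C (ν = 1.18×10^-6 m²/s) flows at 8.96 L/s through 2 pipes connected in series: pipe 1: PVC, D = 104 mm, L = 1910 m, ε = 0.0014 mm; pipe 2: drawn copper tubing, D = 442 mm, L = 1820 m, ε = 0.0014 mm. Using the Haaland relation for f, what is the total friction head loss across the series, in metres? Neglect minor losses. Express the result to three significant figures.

Pipe 1: V = 1.055 m/s, Re = 9.30×10^4, ε/D = 1.35×10^-5, f = 0.01815, h_1 = f(L/D)V²/2g = 18.90 m
Pipe 2: V = 0.05839 m/s, Re = 2.19×10^4, ε/D = 3.17×10^-6, f = 0.02518, h_2 = f(L/D)V²/2g = 0.01802 m
Series → Q common, losses add: H = Σh = 18.92 m

H ≈ 18.9 m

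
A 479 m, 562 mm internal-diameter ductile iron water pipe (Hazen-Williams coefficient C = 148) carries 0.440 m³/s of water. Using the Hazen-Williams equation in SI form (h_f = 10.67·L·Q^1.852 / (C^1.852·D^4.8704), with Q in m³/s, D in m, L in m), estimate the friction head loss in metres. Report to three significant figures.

h_f ≈ 1.77 m

h_f = 10.67·479·0.440^1.852 / (148^1.852·0.562^4.8704) = 1.769 m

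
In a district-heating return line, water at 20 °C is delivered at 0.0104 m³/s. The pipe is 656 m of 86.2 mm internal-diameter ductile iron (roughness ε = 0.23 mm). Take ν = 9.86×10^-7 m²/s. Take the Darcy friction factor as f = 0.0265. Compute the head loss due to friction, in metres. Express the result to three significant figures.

h_f ≈ 32.6 m

V = 4Q/(πD²) = 4·0.0104/(π·0.0862²) = 1.782 m/s
h_f = f(L/D)V²/(2g) = 0.02650·(656/0.0862)·1.782²/(2·9.81) = 32.64 m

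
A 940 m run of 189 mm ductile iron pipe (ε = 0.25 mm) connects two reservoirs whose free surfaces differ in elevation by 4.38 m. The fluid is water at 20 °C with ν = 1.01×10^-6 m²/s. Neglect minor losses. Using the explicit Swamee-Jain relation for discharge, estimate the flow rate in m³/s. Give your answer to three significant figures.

Q ≈ 0.0246 m³/s

Swamee-Jain (Type II): Q = -0.965·√(gD⁵h_f/L)·ln[ε/(3.7D) + √(3.17ν²L/(gD³h_f))]
√(gD⁵h_f/L) = √(9.81·0.189⁵·4.38/940) = 0.003320
ε/(3.7D) = 3.58×10^-4; √(3.17ν²L/(gD³h_f)) = 1.02×10^-4
Q = -0.965·0.003320·ln(4.599×10^-4) = 0.02462 m³/s
Check: V = 0.878 m/s, Re = 1.64×10^5, f = 0.02262, h_f = 4.42 m ≈ 4.38 m ✓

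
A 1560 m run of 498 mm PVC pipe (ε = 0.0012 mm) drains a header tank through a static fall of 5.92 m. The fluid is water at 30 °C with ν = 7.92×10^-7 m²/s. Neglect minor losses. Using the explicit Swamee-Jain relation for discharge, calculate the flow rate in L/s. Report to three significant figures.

Q ≈ 350 L/s

Swamee-Jain (Type II): Q = -0.965·√(gD⁵h_f/L)·ln[ε/(3.7D) + √(3.17ν²L/(gD³h_f))]
√(gD⁵h_f/L) = √(9.81·0.498⁵·5.92/1560) = 0.03377
ε/(3.7D) = 6.51×10^-7; √(3.17ν²L/(gD³h_f)) = 2.08×10^-5
Q = -0.965·0.03377·ln(2.145×10^-5) = 0.3503 m³/s
Check: V = 1.80 m/s, Re = 1.13×10^6, f = 0.01144, h_f = 5.91 m ≈ 5.92 m ✓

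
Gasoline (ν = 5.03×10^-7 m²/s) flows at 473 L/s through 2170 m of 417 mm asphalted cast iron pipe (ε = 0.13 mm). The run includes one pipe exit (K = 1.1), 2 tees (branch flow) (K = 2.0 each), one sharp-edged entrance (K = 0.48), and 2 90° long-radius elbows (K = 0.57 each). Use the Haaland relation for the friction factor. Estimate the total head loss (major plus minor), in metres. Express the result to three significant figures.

V = 4Q/(πD²) = 3.463 m/s; V²/2g = 0.6114 m
Re = 2.87×10^6, ε/D = 3.12×10^-4 → f = 0.01532 (Haaland)
Major: h_f = f(L/D)·V²/2g = 0.01532·5204·0.6114 = 48.73 m
Minor: ΣK = 6.72; h_m = ΣK·V²/2g = 4.108 m
Total H_L = 48.73 + 4.108 = 52.83 m

H_L ≈ 52.8 m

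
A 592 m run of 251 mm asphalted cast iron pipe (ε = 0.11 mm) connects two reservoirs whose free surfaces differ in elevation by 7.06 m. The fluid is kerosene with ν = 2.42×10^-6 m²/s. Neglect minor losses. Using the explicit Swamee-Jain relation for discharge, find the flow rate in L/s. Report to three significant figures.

Q ≈ 87.8 L/s

Swamee-Jain (Type II): Q = -0.965·√(gD⁵h_f/L)·ln[ε/(3.7D) + √(3.17ν²L/(gD³h_f))]
√(gD⁵h_f/L) = √(9.81·0.251⁵·7.06/592) = 0.01080
ε/(3.7D) = 1.18×10^-4; √(3.17ν²L/(gD³h_f)) = 1.00×10^-4
Q = -0.965·0.01080·ln(2.186×10^-4) = 0.08781 m³/s
Check: V = 1.77 m/s, Re = 1.84×10^5, f = 0.01875, h_f = 7.10 m ≈ 7.06 m ✓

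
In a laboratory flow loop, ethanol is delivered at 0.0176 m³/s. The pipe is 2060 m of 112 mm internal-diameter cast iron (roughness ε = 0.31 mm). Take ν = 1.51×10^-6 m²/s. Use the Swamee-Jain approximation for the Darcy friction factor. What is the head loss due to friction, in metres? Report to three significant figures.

h_f ≈ 80.3 m

V = 4Q/(πD²) = 4·0.0176/(π·0.112²) = 1.786 m/s
Re = VD/ν = 1.786·0.112/1.51×10^-6 = 1.33×10^5 → turbulent
ε/D = 0.31/112 = 0.00277
Swamee-Jain: f = 0.02685
h_f = f(L/D)V²/(2g) = 0.02685·(2060/0.112)·1.786²/(2·9.81) = 80.34 m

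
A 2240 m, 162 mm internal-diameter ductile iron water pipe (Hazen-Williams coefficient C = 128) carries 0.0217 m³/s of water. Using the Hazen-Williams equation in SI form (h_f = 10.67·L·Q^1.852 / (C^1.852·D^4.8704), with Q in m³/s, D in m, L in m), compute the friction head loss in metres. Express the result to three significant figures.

h_f ≈ 17.6 m

h_f = 10.67·2240·0.0217^1.852 / (128^1.852·0.162^4.8704) = 17.58 m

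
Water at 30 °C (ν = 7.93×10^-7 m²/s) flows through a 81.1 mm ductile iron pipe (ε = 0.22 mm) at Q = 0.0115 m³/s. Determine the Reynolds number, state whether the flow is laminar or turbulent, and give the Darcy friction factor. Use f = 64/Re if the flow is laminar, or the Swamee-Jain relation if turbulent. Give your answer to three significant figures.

V = 4Q/(πD²) = 2.226 m/s
Re = VD/ν = 2.226·0.0811/7.93×10^-7 = 2.28×10^5
Re > 4000 → turbulent; ε/D = 0.00271
Swamee-Jain: f = 0.02625

Re ≈ 2.28×10^5; turbulent; f ≈ 0.0262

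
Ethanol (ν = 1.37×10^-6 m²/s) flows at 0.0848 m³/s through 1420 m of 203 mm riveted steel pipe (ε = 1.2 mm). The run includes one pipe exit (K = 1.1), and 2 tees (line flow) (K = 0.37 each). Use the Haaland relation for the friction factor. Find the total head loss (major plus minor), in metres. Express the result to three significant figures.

H_L ≈ 79.5 m

V = 4Q/(πD²) = 2.620 m/s; V²/2g = 0.3499 m
Re = 3.88×10^5, ε/D = 0.00591 → f = 0.03223 (Haaland)
Major: h_f = f(L/D)·V²/2g = 0.03223·6995·0.3499 = 78.89 m
Minor: ΣK = 1.84; h_m = ΣK·V²/2g = 0.6438 m
Total H_L = 78.89 + 0.6438 = 79.53 m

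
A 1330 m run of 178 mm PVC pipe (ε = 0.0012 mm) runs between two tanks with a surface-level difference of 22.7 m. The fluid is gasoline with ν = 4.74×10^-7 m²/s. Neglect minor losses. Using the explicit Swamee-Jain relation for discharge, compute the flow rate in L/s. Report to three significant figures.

Q ≈ 55.1 L/s

Swamee-Jain (Type II): Q = -0.965·√(gD⁵h_f/L)·ln[ε/(3.7D) + √(3.17ν²L/(gD³h_f))]
√(gD⁵h_f/L) = √(9.81·0.178⁵·22.7/1330) = 0.005470
ε/(3.7D) = 1.82×10^-6; √(3.17ν²L/(gD³h_f)) = 2.75×10^-5
Q = -0.965·0.005470·ln(2.929×10^-5) = 0.05510 m³/s
Check: V = 2.21 m/s, Re = 8.31×10^5, f = 0.01213, h_f = 22.6 m ≈ 22.7 m ✓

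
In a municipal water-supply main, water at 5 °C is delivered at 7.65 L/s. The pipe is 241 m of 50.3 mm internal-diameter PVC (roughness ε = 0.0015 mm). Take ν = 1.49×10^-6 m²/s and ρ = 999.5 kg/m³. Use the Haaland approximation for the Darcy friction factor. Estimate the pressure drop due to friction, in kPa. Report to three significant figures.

V = 4Q/(πD²) = 4·0.00765/(π·0.0503²) = 3.850 m/s
Re = VD/ν = 3.850·0.0503/1.49×10^-6 = 1.30×10^5 → turbulent
ε/D = 0.0015/50.3 = 2.98×10^-5
Haaland: f = 0.01703
h_f = f(L/D)V²/(2g) = 0.01703·(241/0.0503)·3.850²/(2·9.81) = 61.64 m
Δp = ρg·h_f = 999.5·9.81·61.64 = 604.3 kPa

Δp ≈ 604 kPa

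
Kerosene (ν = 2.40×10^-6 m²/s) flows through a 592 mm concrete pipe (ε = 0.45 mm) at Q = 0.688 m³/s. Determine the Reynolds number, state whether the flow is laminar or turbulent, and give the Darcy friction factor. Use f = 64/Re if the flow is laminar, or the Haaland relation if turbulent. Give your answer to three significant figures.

Re ≈ 6.17×10^5; turbulent; f ≈ 0.0189

V = 4Q/(πD²) = 2.500 m/s
Re = VD/ν = 2.500·0.592/2.40×10^-6 = 6.17×10^5
Re > 4000 → turbulent; ε/D = 7.60×10^-4
Haaland: f = 0.01894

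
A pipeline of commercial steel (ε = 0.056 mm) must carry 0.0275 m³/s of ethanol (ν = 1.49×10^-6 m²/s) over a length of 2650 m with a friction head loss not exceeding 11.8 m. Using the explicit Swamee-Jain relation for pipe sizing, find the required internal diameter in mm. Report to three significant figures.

Swamee-Jain (Type III): D = 0.66·[ε^1.25·(LQ²/(gh_f))^4.75 + ν·Q^9.4·(L/(gh_f))^5.2]^0.04
LQ²/(gh_f) = 0.01731; L/(gh_f) = 22.89
Term 1 = ε^1.25·(…)^4.75 = 2.08×10^-14; Term 2 = ν·Q^9.4·(…)^5.2 = 3.74×10^-14
D = 0.66·(2.08×10^-14 + 3.74×10^-14)^0.04 = 0.1950 m = 195 mm
Check: V = 0.920 m/s, Re = 1.20×10^5, f = 0.01891, h_f = 11.1 m ≈ 11.8 m ✓

D ≈ 195 mm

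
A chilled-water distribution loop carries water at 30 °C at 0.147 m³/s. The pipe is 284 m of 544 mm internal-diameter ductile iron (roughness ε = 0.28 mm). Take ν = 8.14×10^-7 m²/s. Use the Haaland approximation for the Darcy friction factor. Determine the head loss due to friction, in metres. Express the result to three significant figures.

V = 4Q/(πD²) = 4·0.147/(π·0.544²) = 0.6325 m/s
Re = VD/ν = 0.6325·0.544/8.14×10^-7 = 4.23×10^5 → turbulent
ε/D = 0.28/544 = 5.15×10^-4
Haaland: f = 0.01781
h_f = f(L/D)V²/(2g) = 0.01781·(284/0.544)·0.6325²/(2·9.81) = 0.1895 m

h_f ≈ 0.190 m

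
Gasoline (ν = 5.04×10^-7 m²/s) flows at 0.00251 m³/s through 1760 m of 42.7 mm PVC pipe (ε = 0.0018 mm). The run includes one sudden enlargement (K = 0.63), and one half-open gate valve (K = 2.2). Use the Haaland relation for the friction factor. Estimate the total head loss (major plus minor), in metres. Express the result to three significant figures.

V = 4Q/(πD²) = 1.753 m/s; V²/2g = 0.1566 m
Re = 1.48×10^5, ε/D = 4.22×10^-5 → f = 0.01667 (Haaland)
Major: h_f = f(L/D)·V²/2g = 0.01667·41218·0.1566 = 107.6 m
Minor: ΣK = 2.83; h_m = ΣK·V²/2g = 0.4431 m
Total H_L = 107.6 + 0.4431 = 108.0 m

H_L ≈ 108 m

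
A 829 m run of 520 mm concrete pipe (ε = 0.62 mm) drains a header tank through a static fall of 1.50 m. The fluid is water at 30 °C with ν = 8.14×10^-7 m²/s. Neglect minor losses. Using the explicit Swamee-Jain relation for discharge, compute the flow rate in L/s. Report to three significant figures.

Swamee-Jain (Type II): Q = -0.965·√(gD⁵h_f/L)·ln[ε/(3.7D) + √(3.17ν²L/(gD³h_f))]
√(gD⁵h_f/L) = √(9.81·0.520⁵·1.50/829) = 0.02598
ε/(3.7D) = 3.22×10^-4; √(3.17ν²L/(gD³h_f)) = 2.90×10^-5
Q = -0.965·0.02598·ln(3.513×10^-4) = 0.1994 m³/s
Check: V = 0.939 m/s, Re = 6.00×10^5, f = 0.02106, h_f = 1.51 m ≈ 1.50 m ✓

Q ≈ 199 L/s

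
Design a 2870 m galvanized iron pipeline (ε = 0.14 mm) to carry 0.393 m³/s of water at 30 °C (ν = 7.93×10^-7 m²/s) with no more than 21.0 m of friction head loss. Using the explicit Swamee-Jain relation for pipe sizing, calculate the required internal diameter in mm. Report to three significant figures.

Swamee-Jain (Type III): D = 0.66·[ε^1.25·(LQ²/(gh_f))^4.75 + ν·Q^9.4·(L/(gh_f))^5.2]^0.04
LQ²/(gh_f) = 2.152; L/(gh_f) = 13.93
Term 1 = ε^1.25·(…)^4.75 = 5.80×10^-4; Term 2 = ν·Q^9.4·(…)^5.2 = 1.08×10^-4
D = 0.66·(5.80×10^-4 + 1.08×10^-4)^0.04 = 0.4932 m = 493 mm
Check: V = 2.06 m/s, Re = 1.28×10^6, f = 0.01545, h_f = 19.4 m ≈ 21.0 m ✓

D ≈ 493 mm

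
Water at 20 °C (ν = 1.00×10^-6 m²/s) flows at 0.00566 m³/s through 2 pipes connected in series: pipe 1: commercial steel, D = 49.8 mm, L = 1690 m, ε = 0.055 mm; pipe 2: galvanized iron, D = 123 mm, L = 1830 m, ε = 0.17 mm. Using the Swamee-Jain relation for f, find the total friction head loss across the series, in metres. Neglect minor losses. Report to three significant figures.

Pipe 1: V = 2.906 m/s, Re = 1.45×10^5, ε/D = 0.00110, f = 0.02204, h_1 = f(L/D)V²/2g = 321.9 m
Pipe 2: V = 0.4763 m/s, Re = 5.86×10^4, ε/D = 0.00138, f = 0.02479, h_2 = f(L/D)V²/2g = 4.265 m
Series → Q common, losses add: H = Σh = 326.2 m

H ≈ 326 m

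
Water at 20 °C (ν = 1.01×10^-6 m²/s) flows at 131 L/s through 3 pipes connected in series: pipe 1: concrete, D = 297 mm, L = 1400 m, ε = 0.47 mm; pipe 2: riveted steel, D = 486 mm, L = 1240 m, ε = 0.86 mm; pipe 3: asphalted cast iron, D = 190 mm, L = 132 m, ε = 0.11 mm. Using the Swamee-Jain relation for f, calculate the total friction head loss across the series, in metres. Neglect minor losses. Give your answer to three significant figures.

H ≈ 34.4 m

Pipe 1: V = 1.891 m/s, Re = 5.56×10^5, ε/D = 0.00158, f = 0.02253, h_1 = f(L/D)V²/2g = 19.35 m
Pipe 2: V = 0.7062 m/s, Re = 3.40×10^5, ε/D = 0.00177, f = 0.02340, h_2 = f(L/D)V²/2g = 1.517 m
Pipe 3: V = 4.620 m/s, Re = 8.69×10^5, ε/D = 5.79×10^-4, f = 0.01788, h_3 = f(L/D)V²/2g = 13.52 m
Series → Q common, losses add: H = Σh = 34.39 m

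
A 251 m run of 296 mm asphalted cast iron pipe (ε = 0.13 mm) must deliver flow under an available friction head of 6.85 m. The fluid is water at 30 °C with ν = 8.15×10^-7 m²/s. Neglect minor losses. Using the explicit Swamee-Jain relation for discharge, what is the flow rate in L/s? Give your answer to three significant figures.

Q ≈ 212 L/s

Swamee-Jain (Type II): Q = -0.965·√(gD⁵h_f/L)·ln[ε/(3.7D) + √(3.17ν²L/(gD³h_f))]
√(gD⁵h_f/L) = √(9.81·0.296⁵·6.85/251) = 0.02466
ε/(3.7D) = 1.19×10^-4; √(3.17ν²L/(gD³h_f)) = 1.74×10^-5
Q = -0.965·0.02466·ln(1.361×10^-4) = 0.2119 m³/s
Check: V = 3.08 m/s, Re = 1.12×10^6, f = 0.01682, h_f = 6.89 m ≈ 6.85 m ✓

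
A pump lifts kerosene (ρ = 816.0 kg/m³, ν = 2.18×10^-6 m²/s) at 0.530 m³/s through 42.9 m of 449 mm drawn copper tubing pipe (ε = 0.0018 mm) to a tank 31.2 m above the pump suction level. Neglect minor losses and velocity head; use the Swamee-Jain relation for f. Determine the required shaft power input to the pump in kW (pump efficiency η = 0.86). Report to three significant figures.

P_shaft ≈ 157 kW

V = 4Q/(πD²) = 3.347 m/s; Re = 6.89×10^5; ε/D = 4.01×10^-6; f = 0.01245
h_f = f(L/D)V²/2g = 0.6793 m
Total head H = z + h_f = 31.2 + 0.6793 = 31.88 m
P_hyd = ρgQH = 816.0·9.81·0.530·31.88 = 135.3 kW
P_shaft = P_hyd/η = 135.3/0.86 = 157.3 kW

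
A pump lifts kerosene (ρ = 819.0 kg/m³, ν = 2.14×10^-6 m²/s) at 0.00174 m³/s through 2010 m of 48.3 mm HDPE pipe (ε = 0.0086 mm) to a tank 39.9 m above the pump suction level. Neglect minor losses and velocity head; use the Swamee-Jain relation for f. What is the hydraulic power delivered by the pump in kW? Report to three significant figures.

V = 4Q/(πD²) = 0.9497 m/s; Re = 2.14×10^4; ε/D = 1.78×10^-4; f = 0.02583
h_f = f(L/D)V²/2g = 49.40 m
Total head H = z + h_f = 39.9 + 49.40 = 89.30 m
P_hyd = ρgQH = 819.0·9.81·0.00174·89.30 = 1.248 kW

P_hyd ≈ 1.25 kW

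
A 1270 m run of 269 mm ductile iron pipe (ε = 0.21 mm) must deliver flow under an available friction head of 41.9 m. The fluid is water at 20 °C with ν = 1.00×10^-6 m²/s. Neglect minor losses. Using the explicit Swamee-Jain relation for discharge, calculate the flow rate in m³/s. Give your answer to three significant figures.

Q ≈ 0.172 m³/s

Swamee-Jain (Type II): Q = -0.965·√(gD⁵h_f/L)·ln[ε/(3.7D) + √(3.17ν²L/(gD³h_f))]
√(gD⁵h_f/L) = √(9.81·0.269⁵·41.9/1270) = 0.02135
ε/(3.7D) = 2.11×10^-4; √(3.17ν²L/(gD³h_f)) = 2.24×10^-5
Q = -0.965·0.02135·ln(2.334×10^-4) = 0.1723 m³/s
Check: V = 3.03 m/s, Re = 8.16×10^5, f = 0.01905, h_f = 42.1 m ≈ 41.9 m ✓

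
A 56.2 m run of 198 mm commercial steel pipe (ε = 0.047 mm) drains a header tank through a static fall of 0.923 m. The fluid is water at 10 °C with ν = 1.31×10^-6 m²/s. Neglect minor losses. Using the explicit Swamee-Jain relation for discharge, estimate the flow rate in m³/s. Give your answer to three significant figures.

Swamee-Jain (Type II): Q = -0.965·√(gD⁵h_f/L)·ln[ε/(3.7D) + √(3.17ν²L/(gD³h_f))]
√(gD⁵h_f/L) = √(9.81·0.198⁵·0.923/56.2) = 0.007002
ε/(3.7D) = 6.42×10^-5; √(3.17ν²L/(gD³h_f)) = 6.60×10^-5
Q = -0.965·0.007002·ln(1.301×10^-4) = 0.06046 m³/s
Check: V = 1.96 m/s, Re = 2.97×10^5, f = 0.01662, h_f = 0.927 m ≈ 0.923 m ✓

Q ≈ 0.0605 m³/s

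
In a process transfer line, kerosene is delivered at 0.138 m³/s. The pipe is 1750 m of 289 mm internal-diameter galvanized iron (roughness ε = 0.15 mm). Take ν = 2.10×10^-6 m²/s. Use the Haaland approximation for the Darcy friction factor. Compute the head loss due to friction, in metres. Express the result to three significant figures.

h_f ≈ 24.9 m

V = 4Q/(πD²) = 4·0.138/(π·0.289²) = 2.104 m/s
Re = VD/ν = 2.104·0.289/2.10×10^-6 = 2.90×10^5 → turbulent
ε/D = 0.15/289 = 5.19×10^-4
Haaland: f = 0.01823
h_f = f(L/D)V²/(2g) = 0.01823·(1750/0.289)·2.104²/(2·9.81) = 24.89 m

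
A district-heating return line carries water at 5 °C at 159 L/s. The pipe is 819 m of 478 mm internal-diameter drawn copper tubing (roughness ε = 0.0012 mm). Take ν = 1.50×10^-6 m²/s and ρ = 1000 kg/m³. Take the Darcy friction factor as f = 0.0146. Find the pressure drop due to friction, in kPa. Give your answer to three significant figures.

V = 4Q/(πD²) = 4·0.159/(π·0.478²) = 0.8860 m/s
h_f = f(L/D)V²/(2g) = 0.01460·(819/0.478)·0.8860²/(2·9.81) = 1.001 m
Δp = ρg·h_f = 1000·9.81·1.001 = 9.819 kPa

Δp ≈ 9.82 kPa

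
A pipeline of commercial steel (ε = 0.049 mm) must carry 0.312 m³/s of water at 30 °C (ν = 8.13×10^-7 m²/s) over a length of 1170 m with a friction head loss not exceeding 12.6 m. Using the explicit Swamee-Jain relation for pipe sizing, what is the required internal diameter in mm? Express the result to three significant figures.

Swamee-Jain (Type III): D = 0.66·[ε^1.25·(LQ²/(gh_f))^4.75 + ν·Q^9.4·(L/(gh_f))^5.2]^0.04
LQ²/(gh_f) = 0.9214; L/(gh_f) = 9.466
Term 1 = ε^1.25·(…)^4.75 = 2.78×10^-6; Term 2 = ν·Q^9.4·(…)^5.2 = 1.70×10^-6
D = 0.66·(2.78×10^-6 + 1.70×10^-6)^0.04 = 0.4033 m = 403 mm
Check: V = 2.44 m/s, Re = 1.21×10^6, f = 0.01363, h_f = 12.0 m ≈ 12.6 m ✓

D ≈ 403 mm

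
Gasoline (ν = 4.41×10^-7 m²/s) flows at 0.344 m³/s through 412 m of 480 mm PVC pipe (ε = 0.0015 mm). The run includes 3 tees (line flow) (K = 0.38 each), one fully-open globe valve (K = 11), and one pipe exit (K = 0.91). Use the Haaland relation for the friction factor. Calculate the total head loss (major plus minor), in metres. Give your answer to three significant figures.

V = 4Q/(πD²) = 1.901 m/s; V²/2g = 0.1842 m
Re = 2.07×10^6, ε/D = 3.13×10^-6 → f = 0.01038 (Haaland)
Major: h_f = f(L/D)·V²/2g = 0.01038·858.3·0.1842 = 1.640 m
Minor: ΣK = 13.1; h_m = ΣK·V²/2g = 2.404 m
Total H_L = 1.640 + 2.404 = 4.044 m

H_L ≈ 4.04 m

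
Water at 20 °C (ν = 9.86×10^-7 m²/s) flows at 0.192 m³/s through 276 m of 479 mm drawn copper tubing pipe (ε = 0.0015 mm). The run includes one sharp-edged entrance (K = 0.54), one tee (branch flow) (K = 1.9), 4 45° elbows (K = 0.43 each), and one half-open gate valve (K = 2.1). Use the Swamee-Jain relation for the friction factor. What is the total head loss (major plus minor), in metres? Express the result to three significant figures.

H_L ≈ 0.798 m

V = 4Q/(πD²) = 1.065 m/s; V²/2g = 0.05786 m
Re = 5.18×10^5, ε/D = 3.13×10^-6 → f = 0.01306 (Swamee-Jain)
Major: h_f = f(L/D)·V²/2g = 0.01306·576.2·0.05786 = 0.4355 m
Minor: ΣK = 6.26; h_m = ΣK·V²/2g = 0.3622 m
Total H_L = 0.4355 + 0.3622 = 0.7977 m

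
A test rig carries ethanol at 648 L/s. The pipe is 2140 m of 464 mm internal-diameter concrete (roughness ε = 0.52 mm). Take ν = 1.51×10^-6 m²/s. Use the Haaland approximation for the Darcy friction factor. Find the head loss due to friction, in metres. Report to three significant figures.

V = 4Q/(πD²) = 4·0.648/(π·0.464²) = 3.832 m/s
Re = VD/ν = 3.832·0.464/1.51×10^-6 = 1.18×10^6 → turbulent
ε/D = 0.52/464 = 0.00112
Haaland: f = 0.02044
h_f = f(L/D)V²/(2g) = 0.02044·(2140/0.464)·3.832²/(2·9.81) = 70.57 m

h_f ≈ 70.6 m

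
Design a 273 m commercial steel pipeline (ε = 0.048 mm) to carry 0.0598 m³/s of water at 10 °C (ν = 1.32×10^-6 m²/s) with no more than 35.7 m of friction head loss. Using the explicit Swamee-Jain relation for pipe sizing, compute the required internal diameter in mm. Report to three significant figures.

D ≈ 133 mm

Swamee-Jain (Type III): D = 0.66·[ε^1.25·(LQ²/(gh_f))^4.75 + ν·Q^9.4·(L/(gh_f))^5.2]^0.04
LQ²/(gh_f) = 0.002788; L/(gh_f) = 0.7795
Term 1 = ε^1.25·(…)^4.75 = 2.93×10^-18; Term 2 = ν·Q^9.4·(…)^5.2 = 1.15×10^-18
D = 0.66·(2.93×10^-18 + 1.15×10^-18)^0.04 = 0.1330 m = 133 mm
Check: V = 4.30 m/s, Re = 4.34×10^5, f = 0.01699, h_f = 32.9 m ≈ 35.7 m ✓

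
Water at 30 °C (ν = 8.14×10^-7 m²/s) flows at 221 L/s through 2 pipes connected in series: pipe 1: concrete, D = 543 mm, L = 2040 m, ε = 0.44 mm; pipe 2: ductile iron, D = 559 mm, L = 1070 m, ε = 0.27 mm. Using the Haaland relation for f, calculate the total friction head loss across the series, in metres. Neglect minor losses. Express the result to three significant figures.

H ≈ 4.72 m

Pipe 1: V = 0.9543 m/s, Re = 6.37×10^5, ε/D = 8.10×10^-4, f = 0.01919, h_1 = f(L/D)V²/2g = 3.346 m
Pipe 2: V = 0.9005 m/s, Re = 6.18×10^5, ε/D = 4.83×10^-4, f = 0.01731, h_2 = f(L/D)V²/2g = 1.370 m
Series → Q common, losses add: H = Σh = 4.716 m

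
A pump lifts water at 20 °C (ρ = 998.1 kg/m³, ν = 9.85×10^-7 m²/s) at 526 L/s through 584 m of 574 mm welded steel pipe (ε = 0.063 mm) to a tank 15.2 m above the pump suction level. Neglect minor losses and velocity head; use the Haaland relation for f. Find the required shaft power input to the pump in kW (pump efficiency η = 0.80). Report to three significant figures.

P_shaft ≈ 116 kW

V = 4Q/(πD²) = 2.033 m/s; Re = 1.18×10^6; ε/D = 1.10×10^-4; f = 0.01330
h_f = f(L/D)V²/2g = 2.850 m
Total head H = z + h_f = 15.2 + 2.850 = 18.05 m
P_hyd = ρgQH = 998.1·9.81·0.526·18.05 = 92.96 kW
P_shaft = P_hyd/η = 92.96/0.80 = 116.2 kW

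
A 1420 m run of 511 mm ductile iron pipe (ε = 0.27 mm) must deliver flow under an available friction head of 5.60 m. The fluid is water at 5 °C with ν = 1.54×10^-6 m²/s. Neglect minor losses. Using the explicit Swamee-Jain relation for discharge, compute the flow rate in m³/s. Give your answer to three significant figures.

Q ≈ 0.305 m³/s

Swamee-Jain (Type II): Q = -0.965·√(gD⁵h_f/L)·ln[ε/(3.7D) + √(3.17ν²L/(gD³h_f))]
√(gD⁵h_f/L) = √(9.81·0.511⁵·5.60/1420) = 0.03671
ε/(3.7D) = 1.43×10^-4; √(3.17ν²L/(gD³h_f)) = 3.82×10^-5
Q = -0.965·0.03671·ln(1.810×10^-4) = 0.3053 m³/s
Check: V = 1.49 m/s, Re = 4.94×10^5, f = 0.01796, h_f = 5.64 m ≈ 5.60 m ✓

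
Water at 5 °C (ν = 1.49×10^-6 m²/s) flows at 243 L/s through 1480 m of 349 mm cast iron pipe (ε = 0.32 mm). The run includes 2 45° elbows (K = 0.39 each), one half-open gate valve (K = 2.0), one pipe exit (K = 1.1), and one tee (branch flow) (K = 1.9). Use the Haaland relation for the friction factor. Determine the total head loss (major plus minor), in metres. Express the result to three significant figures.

V = 4Q/(πD²) = 2.540 m/s; V²/2g = 0.3289 m
Re = 5.95×10^5, ε/D = 9.17×10^-4 → f = 0.01974 (Haaland)
Major: h_f = f(L/D)·V²/2g = 0.01974·4241·0.3289 = 27.52 m
Minor: ΣK = 5.78; h_m = ΣK·V²/2g = 1.901 m
Total H_L = 27.52 + 1.901 = 29.43 m

H_L ≈ 29.4 m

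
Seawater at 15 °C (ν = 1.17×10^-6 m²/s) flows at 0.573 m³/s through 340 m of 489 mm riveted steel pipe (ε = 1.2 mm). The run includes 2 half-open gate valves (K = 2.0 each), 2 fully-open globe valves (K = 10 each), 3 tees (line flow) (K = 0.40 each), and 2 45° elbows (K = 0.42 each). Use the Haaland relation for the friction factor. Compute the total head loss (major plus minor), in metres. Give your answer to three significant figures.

V = 4Q/(πD²) = 3.051 m/s; V²/2g = 0.4745 m
Re = 1.28×10^6, ε/D = 0.00245 → f = 0.02491 (Haaland)
Major: h_f = f(L/D)·V²/2g = 0.02491·695.3·0.4745 = 8.217 m
Minor: ΣK = 26.0; h_m = ΣK·V²/2g = 12.35 m
Total H_L = 8.217 + 12.35 = 20.57 m

H_L ≈ 20.6 m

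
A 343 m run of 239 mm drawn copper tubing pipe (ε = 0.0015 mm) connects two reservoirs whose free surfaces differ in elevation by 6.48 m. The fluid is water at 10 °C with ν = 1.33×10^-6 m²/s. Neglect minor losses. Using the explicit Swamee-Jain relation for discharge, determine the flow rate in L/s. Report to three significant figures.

Q ≈ 115 L/s

Swamee-Jain (Type II): Q = -0.965·√(gD⁵h_f/L)·ln[ε/(3.7D) + √(3.17ν²L/(gD³h_f))]
√(gD⁵h_f/L) = √(9.81·0.239⁵·6.48/343) = 0.01202
ε/(3.7D) = 1.70×10^-6; √(3.17ν²L/(gD³h_f)) = 4.71×10^-5
Q = -0.965·0.01202·ln(4.877×10^-5) = 0.1152 m³/s
Check: V = 2.57 m/s, Re = 4.61×10^5, f = 0.01338, h_f = 6.45 m ≈ 6.48 m ✓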